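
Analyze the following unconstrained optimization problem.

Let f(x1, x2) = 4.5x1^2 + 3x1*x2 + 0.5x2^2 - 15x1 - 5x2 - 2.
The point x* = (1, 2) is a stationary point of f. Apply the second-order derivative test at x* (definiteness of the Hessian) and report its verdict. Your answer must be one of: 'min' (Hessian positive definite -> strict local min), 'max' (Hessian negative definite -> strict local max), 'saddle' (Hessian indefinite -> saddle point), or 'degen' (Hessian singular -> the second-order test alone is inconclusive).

Compute the Hessian H = grad^2 f:
  H = [[9, 3], [3, 1]]
Verify stationarity: grad f(x*) = H x* + g = (0, 0).
Eigenvalues of H: 0, 10.
H has a zero eigenvalue (singular; positive semidefinite but not definite), so H is neither positive definite, negative definite, nor indefinite. The second-order test alone is inconclusive -> degen.
(Indeed, f is constant along the null direction of H through x*, so x* is not a strict local extremum.)

degen


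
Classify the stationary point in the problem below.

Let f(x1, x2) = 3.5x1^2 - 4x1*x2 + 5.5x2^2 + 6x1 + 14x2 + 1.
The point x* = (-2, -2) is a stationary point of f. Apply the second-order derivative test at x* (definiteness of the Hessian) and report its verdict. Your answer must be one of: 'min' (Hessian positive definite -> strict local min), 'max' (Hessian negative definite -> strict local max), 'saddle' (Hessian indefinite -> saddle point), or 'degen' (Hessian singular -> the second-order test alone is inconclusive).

Compute the Hessian H = grad^2 f:
  H = [[7, -4], [-4, 11]]
Verify stationarity: grad f(x*) = H x* + g = (0, 0).
Eigenvalues of H: 4.5279, 13.4721.
Both eigenvalues > 0, so H is positive definite -> x* is a strict local min.

min


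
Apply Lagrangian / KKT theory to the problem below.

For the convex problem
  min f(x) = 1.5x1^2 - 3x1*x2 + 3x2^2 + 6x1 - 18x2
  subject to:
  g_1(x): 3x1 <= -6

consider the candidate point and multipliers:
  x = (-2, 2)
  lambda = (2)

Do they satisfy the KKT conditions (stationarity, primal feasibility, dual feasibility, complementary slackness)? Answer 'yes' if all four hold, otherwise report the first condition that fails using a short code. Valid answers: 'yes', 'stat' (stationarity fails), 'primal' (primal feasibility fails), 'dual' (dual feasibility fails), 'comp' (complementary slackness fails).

Gradient of f: grad f(x) = Q x + c = (-6, 0)
Constraint values g_i(x) = a_i^T x - b_i:
  g_1((-2, 2)) = 0
Stationarity residual: grad f(x) + sum_i lambda_i a_i = (0, 0)
  -> stationarity OK
Primal feasibility (all g_i <= 0): OK
Dual feasibility (all lambda_i >= 0): OK
Complementary slackness (lambda_i * g_i(x) = 0 for all i): OK

Verdict: yes, KKT holds.

yes


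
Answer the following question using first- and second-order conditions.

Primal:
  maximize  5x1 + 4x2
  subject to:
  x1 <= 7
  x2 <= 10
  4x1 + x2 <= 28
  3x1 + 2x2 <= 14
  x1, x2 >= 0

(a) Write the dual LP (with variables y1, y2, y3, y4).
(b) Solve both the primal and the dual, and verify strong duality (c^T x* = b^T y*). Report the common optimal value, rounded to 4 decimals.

The standard primal-dual pair for 'max c^T x s.t. A x <= b, x >= 0' is:
  Dual:  min b^T y  s.t.  A^T y >= c,  y >= 0.

So the dual LP is:
  minimize  7y1 + 10y2 + 28y3 + 14y4
  subject to:
    y1 + 4y3 + 3y4 >= 5
    y2 + y3 + 2y4 >= 4
    y1, y2, y3, y4 >= 0

Solving the primal: x* = (0, 7).
  primal value c^T x* = 28.
Solving the dual: y* = (0, 0, 0, 2).
  dual value b^T y* = 28.
Strong duality: c^T x* = b^T y*. Confirmed.

28


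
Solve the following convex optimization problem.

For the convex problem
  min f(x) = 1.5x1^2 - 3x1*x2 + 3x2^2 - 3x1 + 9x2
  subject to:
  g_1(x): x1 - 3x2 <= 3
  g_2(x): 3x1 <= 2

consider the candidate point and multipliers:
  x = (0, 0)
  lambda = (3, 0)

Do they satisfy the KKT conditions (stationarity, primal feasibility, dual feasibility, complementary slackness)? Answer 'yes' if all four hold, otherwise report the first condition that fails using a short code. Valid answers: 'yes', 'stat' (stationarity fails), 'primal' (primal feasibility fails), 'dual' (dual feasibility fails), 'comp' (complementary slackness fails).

Gradient of f: grad f(x) = Q x + c = (-3, 9)
Constraint values g_i(x) = a_i^T x - b_i:
  g_1((0, 0)) = -3
  g_2((0, 0)) = -2
Stationarity residual: grad f(x) + sum_i lambda_i a_i = (0, 0)
  -> stationarity OK
Primal feasibility (all g_i <= 0): OK
Dual feasibility (all lambda_i >= 0): OK
Complementary slackness (lambda_i * g_i(x) = 0 for all i): FAILS

Verdict: the first failing condition is complementary_slackness -> comp.

comp


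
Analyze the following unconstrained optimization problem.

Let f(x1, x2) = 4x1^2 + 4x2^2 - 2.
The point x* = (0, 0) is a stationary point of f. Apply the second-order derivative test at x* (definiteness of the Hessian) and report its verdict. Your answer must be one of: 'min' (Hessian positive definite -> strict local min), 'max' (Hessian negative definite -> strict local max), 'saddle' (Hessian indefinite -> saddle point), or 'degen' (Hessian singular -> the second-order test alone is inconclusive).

Compute the Hessian H = grad^2 f:
  H = [[8, 0], [0, 8]]
Verify stationarity: grad f(x*) = H x* + g = (0, 0).
Eigenvalues of H: 8, 8.
Both eigenvalues > 0, so H is positive definite -> x* is a strict local min.

min


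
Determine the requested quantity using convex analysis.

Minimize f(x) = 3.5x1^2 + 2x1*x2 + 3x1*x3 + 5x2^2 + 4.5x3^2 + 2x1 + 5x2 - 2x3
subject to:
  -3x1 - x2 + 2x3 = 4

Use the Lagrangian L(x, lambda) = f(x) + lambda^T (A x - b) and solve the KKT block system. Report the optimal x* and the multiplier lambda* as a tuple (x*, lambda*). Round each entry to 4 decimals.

Form the Lagrangian:
  L(x, lambda) = (1/2) x^T Q x + c^T x + lambda^T (A x - b)
Stationarity (grad_x L = 0): Q x + c + A^T lambda = 0.
Primal feasibility: A x = b.

This gives the KKT block system:
  [ Q   A^T ] [ x     ]   [-c ]
  [ A    0  ] [ lambda ] = [ b ]

Solving the linear system:
  x*      = (-0.7633, -0.4226, 0.6438)
  lambda* = (-0.7522)
  f(x*)   = -0.9591

x* = (-0.7633, -0.4226, 0.6438), lambda* = (-0.7522)


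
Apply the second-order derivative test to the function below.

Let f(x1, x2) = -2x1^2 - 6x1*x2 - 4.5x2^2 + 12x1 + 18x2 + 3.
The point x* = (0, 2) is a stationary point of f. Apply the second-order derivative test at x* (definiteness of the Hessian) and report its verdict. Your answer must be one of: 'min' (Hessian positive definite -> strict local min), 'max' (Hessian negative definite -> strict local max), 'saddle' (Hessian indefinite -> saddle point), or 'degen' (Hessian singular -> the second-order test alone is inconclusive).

Compute the Hessian H = grad^2 f:
  H = [[-4, -6], [-6, -9]]
Verify stationarity: grad f(x*) = H x* + g = (0, 0).
Eigenvalues of H: -13, 0.
H has a zero eigenvalue (singular; negative semidefinite but not definite), so H is neither positive definite, negative definite, nor indefinite. The second-order test alone is inconclusive -> degen.
(Indeed, f is constant along the null direction of H through x*, so x* is not a strict local extremum.)

degen


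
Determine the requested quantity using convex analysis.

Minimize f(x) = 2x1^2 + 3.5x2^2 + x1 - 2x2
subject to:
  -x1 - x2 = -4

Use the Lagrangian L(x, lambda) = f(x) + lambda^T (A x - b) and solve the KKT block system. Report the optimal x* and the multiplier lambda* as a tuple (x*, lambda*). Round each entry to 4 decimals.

Form the Lagrangian:
  L(x, lambda) = (1/2) x^T Q x + c^T x + lambda^T (A x - b)
Stationarity (grad_x L = 0): Q x + c + A^T lambda = 0.
Primal feasibility: A x = b.

This gives the KKT block system:
  [ Q   A^T ] [ x     ]   [-c ]
  [ A    0  ] [ lambda ] = [ b ]

Solving the linear system:
  x*      = (2.2727, 1.7273)
  lambda* = (10.0909)
  f(x*)   = 19.5909

x* = (2.2727, 1.7273), lambda* = (10.0909)


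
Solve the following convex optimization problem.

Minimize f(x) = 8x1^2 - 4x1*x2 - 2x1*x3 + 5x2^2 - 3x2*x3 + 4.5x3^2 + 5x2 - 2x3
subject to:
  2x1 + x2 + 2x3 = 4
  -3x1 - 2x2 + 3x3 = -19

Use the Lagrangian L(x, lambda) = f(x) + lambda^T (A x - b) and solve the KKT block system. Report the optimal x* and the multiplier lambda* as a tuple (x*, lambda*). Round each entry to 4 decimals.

Form the Lagrangian:
  L(x, lambda) = (1/2) x^T Q x + c^T x + lambda^T (A x - b)
Stationarity (grad_x L = 0): Q x + c + A^T lambda = 0.
Primal feasibility: A x = b.

This gives the KKT block system:
  [ Q   A^T ] [ x     ]   [-c ]
  [ A    0  ] [ lambda ] = [ b ]

Solving the linear system:
  x*      = (2.726, 2.4698, -1.9609)
  lambda* = (-1.2873, 11.6945)
  f(x*)   = 121.8078

x* = (2.726, 2.4698, -1.9609), lambda* = (-1.2873, 11.6945)


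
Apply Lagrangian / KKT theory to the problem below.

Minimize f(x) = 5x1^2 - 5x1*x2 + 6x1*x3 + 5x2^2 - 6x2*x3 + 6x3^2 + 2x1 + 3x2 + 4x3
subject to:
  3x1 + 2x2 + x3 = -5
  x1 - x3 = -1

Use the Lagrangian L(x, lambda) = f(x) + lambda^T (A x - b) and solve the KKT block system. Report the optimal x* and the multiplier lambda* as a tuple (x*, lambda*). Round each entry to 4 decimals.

Form the Lagrangian:
  L(x, lambda) = (1/2) x^T Q x + c^T x + lambda^T (A x - b)
Stationarity (grad_x L = 0): Q x + c + A^T lambda = 0.
Primal feasibility: A x = b.

This gives the KKT block system:
  [ Q   A^T ] [ x     ]   [-c ]
  [ A    0  ] [ lambda ] = [ b ]

Solving the linear system:
  x*      = (-1.0424, -0.9153, -0.0424)
  lambda* = (0.3432, 3.072)
  f(x*)   = -0.1059

x* = (-1.0424, -0.9153, -0.0424), lambda* = (0.3432, 3.072)


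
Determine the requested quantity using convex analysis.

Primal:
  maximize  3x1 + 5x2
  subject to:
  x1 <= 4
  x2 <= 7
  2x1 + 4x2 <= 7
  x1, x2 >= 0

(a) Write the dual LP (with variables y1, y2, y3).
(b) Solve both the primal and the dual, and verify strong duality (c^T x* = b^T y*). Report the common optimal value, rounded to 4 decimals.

The standard primal-dual pair for 'max c^T x s.t. A x <= b, x >= 0' is:
  Dual:  min b^T y  s.t.  A^T y >= c,  y >= 0.

So the dual LP is:
  minimize  4y1 + 7y2 + 7y3
  subject to:
    y1 + 2y3 >= 3
    y2 + 4y3 >= 5
    y1, y2, y3 >= 0

Solving the primal: x* = (3.5, 0).
  primal value c^T x* = 10.5.
Solving the dual: y* = (0, 0, 1.5).
  dual value b^T y* = 10.5.
Strong duality: c^T x* = b^T y*. Confirmed.

10.5


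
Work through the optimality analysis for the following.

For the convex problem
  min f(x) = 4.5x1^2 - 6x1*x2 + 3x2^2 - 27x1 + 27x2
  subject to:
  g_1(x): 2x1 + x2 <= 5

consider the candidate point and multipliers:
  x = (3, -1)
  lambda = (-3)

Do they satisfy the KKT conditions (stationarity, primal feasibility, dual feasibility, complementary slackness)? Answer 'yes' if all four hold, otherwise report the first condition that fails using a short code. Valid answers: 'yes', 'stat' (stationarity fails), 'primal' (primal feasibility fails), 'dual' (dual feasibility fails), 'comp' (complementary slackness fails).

Gradient of f: grad f(x) = Q x + c = (6, 3)
Constraint values g_i(x) = a_i^T x - b_i:
  g_1((3, -1)) = 0
Stationarity residual: grad f(x) + sum_i lambda_i a_i = (0, 0)
  -> stationarity OK
Primal feasibility (all g_i <= 0): OK
Dual feasibility (all lambda_i >= 0): FAILS
Complementary slackness (lambda_i * g_i(x) = 0 for all i): OK

Verdict: the first failing condition is dual_feasibility -> dual.

dual


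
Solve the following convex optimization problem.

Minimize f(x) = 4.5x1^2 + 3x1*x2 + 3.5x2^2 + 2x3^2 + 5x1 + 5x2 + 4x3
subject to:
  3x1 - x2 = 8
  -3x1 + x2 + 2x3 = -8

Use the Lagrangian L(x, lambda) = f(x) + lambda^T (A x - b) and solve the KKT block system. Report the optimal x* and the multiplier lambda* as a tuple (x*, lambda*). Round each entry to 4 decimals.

Form the Lagrangian:
  L(x, lambda) = (1/2) x^T Q x + c^T x + lambda^T (A x - b)
Stationarity (grad_x L = 0): Q x + c + A^T lambda = 0.
Primal feasibility: A x = b.

This gives the KKT block system:
  [ Q   A^T ] [ x     ]   [-c ]
  [ A    0  ] [ lambda ] = [ b ]

Solving the linear system:
  x*      = (1.9111, -2.2667, 0)
  lambda* = (-7.1333, -2)
  f(x*)   = 19.6444

x* = (1.9111, -2.2667, 0), lambda* = (-7.1333, -2)


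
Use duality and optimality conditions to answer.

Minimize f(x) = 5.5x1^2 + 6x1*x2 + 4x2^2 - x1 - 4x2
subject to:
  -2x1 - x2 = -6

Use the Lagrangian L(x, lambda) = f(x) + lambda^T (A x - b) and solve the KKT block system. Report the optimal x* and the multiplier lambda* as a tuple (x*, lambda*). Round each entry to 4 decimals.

Form the Lagrangian:
  L(x, lambda) = (1/2) x^T Q x + c^T x + lambda^T (A x - b)
Stationarity (grad_x L = 0): Q x + c + A^T lambda = 0.
Primal feasibility: A x = b.

This gives the KKT block system:
  [ Q   A^T ] [ x     ]   [-c ]
  [ A    0  ] [ lambda ] = [ b ]

Solving the linear system:
  x*      = (2.7895, 0.4211)
  lambda* = (16.1053)
  f(x*)   = 46.0789

x* = (2.7895, 0.4211), lambda* = (16.1053)


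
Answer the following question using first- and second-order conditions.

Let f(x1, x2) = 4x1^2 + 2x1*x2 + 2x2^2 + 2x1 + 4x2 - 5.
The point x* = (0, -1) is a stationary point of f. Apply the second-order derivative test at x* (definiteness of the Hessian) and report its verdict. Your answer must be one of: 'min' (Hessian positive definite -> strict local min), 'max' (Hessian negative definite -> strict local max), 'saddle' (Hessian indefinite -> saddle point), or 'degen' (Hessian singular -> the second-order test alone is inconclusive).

Compute the Hessian H = grad^2 f:
  H = [[8, 2], [2, 4]]
Verify stationarity: grad f(x*) = H x* + g = (0, 0).
Eigenvalues of H: 3.1716, 8.8284.
Both eigenvalues > 0, so H is positive definite -> x* is a strict local min.

min


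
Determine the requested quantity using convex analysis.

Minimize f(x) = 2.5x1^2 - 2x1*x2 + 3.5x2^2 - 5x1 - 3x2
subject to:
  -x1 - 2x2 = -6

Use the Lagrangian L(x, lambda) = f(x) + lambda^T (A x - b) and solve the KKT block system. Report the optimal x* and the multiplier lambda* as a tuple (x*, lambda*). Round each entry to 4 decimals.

Form the Lagrangian:
  L(x, lambda) = (1/2) x^T Q x + c^T x + lambda^T (A x - b)
Stationarity (grad_x L = 0): Q x + c + A^T lambda = 0.
Primal feasibility: A x = b.

This gives the KKT block system:
  [ Q   A^T ] [ x     ]   [-c ]
  [ A    0  ] [ lambda ] = [ b ]

Solving the linear system:
  x*      = (2.2857, 1.8571)
  lambda* = (2.7143)
  f(x*)   = -0.3571

x* = (2.2857, 1.8571), lambda* = (2.7143)


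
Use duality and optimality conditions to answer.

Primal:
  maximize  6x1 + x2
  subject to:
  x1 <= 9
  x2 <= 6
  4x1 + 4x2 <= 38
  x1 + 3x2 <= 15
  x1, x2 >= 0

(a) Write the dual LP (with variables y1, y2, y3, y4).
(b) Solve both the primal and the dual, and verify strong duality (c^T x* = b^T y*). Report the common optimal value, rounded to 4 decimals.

The standard primal-dual pair for 'max c^T x s.t. A x <= b, x >= 0' is:
  Dual:  min b^T y  s.t.  A^T y >= c,  y >= 0.

So the dual LP is:
  minimize  9y1 + 6y2 + 38y3 + 15y4
  subject to:
    y1 + 4y3 + y4 >= 6
    y2 + 4y3 + 3y4 >= 1
    y1, y2, y3, y4 >= 0

Solving the primal: x* = (9, 0.5).
  primal value c^T x* = 54.5.
Solving the dual: y* = (5, 0, 0.25, 0).
  dual value b^T y* = 54.5.
Strong duality: c^T x* = b^T y*. Confirmed.

54.5


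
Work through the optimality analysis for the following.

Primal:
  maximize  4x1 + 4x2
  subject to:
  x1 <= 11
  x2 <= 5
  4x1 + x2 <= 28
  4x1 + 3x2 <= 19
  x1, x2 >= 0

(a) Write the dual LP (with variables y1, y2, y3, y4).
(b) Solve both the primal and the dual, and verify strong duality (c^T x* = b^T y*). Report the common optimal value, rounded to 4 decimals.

The standard primal-dual pair for 'max c^T x s.t. A x <= b, x >= 0' is:
  Dual:  min b^T y  s.t.  A^T y >= c,  y >= 0.

So the dual LP is:
  minimize  11y1 + 5y2 + 28y3 + 19y4
  subject to:
    y1 + 4y3 + 4y4 >= 4
    y2 + y3 + 3y4 >= 4
    y1, y2, y3, y4 >= 0

Solving the primal: x* = (1, 5).
  primal value c^T x* = 24.
Solving the dual: y* = (0, 1, 0, 1).
  dual value b^T y* = 24.
Strong duality: c^T x* = b^T y*. Confirmed.

24


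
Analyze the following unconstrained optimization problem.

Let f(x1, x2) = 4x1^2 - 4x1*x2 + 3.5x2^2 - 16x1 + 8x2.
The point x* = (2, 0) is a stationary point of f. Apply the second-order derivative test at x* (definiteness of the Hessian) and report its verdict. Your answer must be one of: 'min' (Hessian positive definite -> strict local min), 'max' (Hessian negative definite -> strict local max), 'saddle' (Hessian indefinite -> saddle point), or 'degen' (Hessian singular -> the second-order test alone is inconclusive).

Compute the Hessian H = grad^2 f:
  H = [[8, -4], [-4, 7]]
Verify stationarity: grad f(x*) = H x* + g = (0, 0).
Eigenvalues of H: 3.4689, 11.5311.
Both eigenvalues > 0, so H is positive definite -> x* is a strict local min.

min


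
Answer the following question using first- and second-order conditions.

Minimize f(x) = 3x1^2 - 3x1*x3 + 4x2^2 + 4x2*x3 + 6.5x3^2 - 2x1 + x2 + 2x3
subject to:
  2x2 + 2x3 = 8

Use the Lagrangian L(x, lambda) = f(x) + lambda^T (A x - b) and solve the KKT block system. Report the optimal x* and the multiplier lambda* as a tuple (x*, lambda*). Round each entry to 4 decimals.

Form the Lagrangian:
  L(x, lambda) = (1/2) x^T Q x + c^T x + lambda^T (A x - b)
Stationarity (grad_x L = 0): Q x + c + A^T lambda = 0.
Primal feasibility: A x = b.

This gives the KKT block system:
  [ Q   A^T ] [ x     ]   [-c ]
  [ A    0  ] [ lambda ] = [ b ]

Solving the linear system:
  x*      = (1.029, 2.6087, 1.3913)
  lambda* = (-13.7174)
  f(x*)   = 56.5362

x* = (1.029, 2.6087, 1.3913), lambda* = (-13.7174)


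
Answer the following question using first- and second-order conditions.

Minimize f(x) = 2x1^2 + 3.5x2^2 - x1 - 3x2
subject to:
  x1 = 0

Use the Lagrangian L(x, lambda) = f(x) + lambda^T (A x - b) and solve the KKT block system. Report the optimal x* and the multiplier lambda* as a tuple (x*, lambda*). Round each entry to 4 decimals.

Form the Lagrangian:
  L(x, lambda) = (1/2) x^T Q x + c^T x + lambda^T (A x - b)
Stationarity (grad_x L = 0): Q x + c + A^T lambda = 0.
Primal feasibility: A x = b.

This gives the KKT block system:
  [ Q   A^T ] [ x     ]   [-c ]
  [ A    0  ] [ lambda ] = [ b ]

Solving the linear system:
  x*      = (0, 0.4286)
  lambda* = (1)
  f(x*)   = -0.6429

x* = (0, 0.4286), lambda* = (1)


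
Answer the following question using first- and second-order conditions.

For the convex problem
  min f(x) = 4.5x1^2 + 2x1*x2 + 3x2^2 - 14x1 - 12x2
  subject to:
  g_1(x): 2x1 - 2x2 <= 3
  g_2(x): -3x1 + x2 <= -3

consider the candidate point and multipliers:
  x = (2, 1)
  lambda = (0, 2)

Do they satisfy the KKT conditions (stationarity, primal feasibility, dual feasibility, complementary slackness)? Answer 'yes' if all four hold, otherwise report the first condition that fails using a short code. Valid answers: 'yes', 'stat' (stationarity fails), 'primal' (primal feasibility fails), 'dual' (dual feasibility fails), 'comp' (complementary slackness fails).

Gradient of f: grad f(x) = Q x + c = (6, -2)
Constraint values g_i(x) = a_i^T x - b_i:
  g_1((2, 1)) = -1
  g_2((2, 1)) = -2
Stationarity residual: grad f(x) + sum_i lambda_i a_i = (0, 0)
  -> stationarity OK
Primal feasibility (all g_i <= 0): OK
Dual feasibility (all lambda_i >= 0): OK
Complementary slackness (lambda_i * g_i(x) = 0 for all i): FAILS

Verdict: the first failing condition is complementary_slackness -> comp.

comp


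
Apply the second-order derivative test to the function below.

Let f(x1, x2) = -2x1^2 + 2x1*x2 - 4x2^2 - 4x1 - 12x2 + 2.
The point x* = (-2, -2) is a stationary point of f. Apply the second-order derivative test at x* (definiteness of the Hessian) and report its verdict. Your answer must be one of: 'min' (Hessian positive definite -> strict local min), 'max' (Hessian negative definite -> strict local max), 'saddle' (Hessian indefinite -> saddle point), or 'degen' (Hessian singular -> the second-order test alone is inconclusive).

Compute the Hessian H = grad^2 f:
  H = [[-4, 2], [2, -8]]
Verify stationarity: grad f(x*) = H x* + g = (0, 0).
Eigenvalues of H: -8.8284, -3.1716.
Both eigenvalues < 0, so H is negative definite -> x* is a strict local max.

max


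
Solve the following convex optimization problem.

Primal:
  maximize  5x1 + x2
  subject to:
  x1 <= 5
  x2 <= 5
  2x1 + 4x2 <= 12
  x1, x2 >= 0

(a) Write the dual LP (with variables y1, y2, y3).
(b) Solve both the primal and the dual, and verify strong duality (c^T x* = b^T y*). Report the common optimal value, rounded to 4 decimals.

The standard primal-dual pair for 'max c^T x s.t. A x <= b, x >= 0' is:
  Dual:  min b^T y  s.t.  A^T y >= c,  y >= 0.

So the dual LP is:
  minimize  5y1 + 5y2 + 12y3
  subject to:
    y1 + 2y3 >= 5
    y2 + 4y3 >= 1
    y1, y2, y3 >= 0

Solving the primal: x* = (5, 0.5).
  primal value c^T x* = 25.5.
Solving the dual: y* = (4.5, 0, 0.25).
  dual value b^T y* = 25.5.
Strong duality: c^T x* = b^T y*. Confirmed.

25.5


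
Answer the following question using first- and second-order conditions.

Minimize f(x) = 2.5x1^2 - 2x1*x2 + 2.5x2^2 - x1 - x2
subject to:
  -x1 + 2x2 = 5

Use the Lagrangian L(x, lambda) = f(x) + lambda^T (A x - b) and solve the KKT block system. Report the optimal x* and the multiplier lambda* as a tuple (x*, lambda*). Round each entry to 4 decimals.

Form the Lagrangian:
  L(x, lambda) = (1/2) x^T Q x + c^T x + lambda^T (A x - b)
Stationarity (grad_x L = 0): Q x + c + A^T lambda = 0.
Primal feasibility: A x = b.

This gives the KKT block system:
  [ Q   A^T ] [ x     ]   [-c ]
  [ A    0  ] [ lambda ] = [ b ]

Solving the linear system:
  x*      = (0.0588, 2.5294)
  lambda* = (-5.7647)
  f(x*)   = 13.1176

x* = (0.0588, 2.5294), lambda* = (-5.7647)


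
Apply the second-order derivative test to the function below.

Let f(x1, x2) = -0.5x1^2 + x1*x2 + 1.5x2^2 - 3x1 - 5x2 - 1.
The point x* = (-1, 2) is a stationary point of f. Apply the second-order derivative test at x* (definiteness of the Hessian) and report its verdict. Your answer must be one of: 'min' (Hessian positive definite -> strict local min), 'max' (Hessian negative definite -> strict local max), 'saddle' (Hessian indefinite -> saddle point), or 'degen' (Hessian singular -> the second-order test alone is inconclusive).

Compute the Hessian H = grad^2 f:
  H = [[-1, 1], [1, 3]]
Verify stationarity: grad f(x*) = H x* + g = (0, 0).
Eigenvalues of H: -1.2361, 3.2361.
Eigenvalues have mixed signs, so H is indefinite -> x* is a saddle point.

saddle


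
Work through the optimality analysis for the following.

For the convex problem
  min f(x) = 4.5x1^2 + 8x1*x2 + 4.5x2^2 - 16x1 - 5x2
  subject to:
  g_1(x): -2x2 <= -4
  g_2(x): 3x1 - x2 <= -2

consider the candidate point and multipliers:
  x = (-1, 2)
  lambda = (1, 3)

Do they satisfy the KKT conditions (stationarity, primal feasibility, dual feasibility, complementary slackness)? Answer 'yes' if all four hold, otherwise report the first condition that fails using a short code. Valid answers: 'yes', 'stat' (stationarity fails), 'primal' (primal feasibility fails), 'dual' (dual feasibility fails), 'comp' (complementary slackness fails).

Gradient of f: grad f(x) = Q x + c = (-9, 5)
Constraint values g_i(x) = a_i^T x - b_i:
  g_1((-1, 2)) = 0
  g_2((-1, 2)) = -3
Stationarity residual: grad f(x) + sum_i lambda_i a_i = (0, 0)
  -> stationarity OK
Primal feasibility (all g_i <= 0): OK
Dual feasibility (all lambda_i >= 0): OK
Complementary slackness (lambda_i * g_i(x) = 0 for all i): FAILS

Verdict: the first failing condition is complementary_slackness -> comp.

comp


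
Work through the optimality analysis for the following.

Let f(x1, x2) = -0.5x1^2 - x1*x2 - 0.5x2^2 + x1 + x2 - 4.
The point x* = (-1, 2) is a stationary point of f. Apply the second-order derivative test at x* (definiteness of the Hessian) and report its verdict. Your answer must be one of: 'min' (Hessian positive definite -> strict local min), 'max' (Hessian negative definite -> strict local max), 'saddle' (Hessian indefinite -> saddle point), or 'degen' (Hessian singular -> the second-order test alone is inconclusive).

Compute the Hessian H = grad^2 f:
  H = [[-1, -1], [-1, -1]]
Verify stationarity: grad f(x*) = H x* + g = (0, 0).
Eigenvalues of H: -2, 0.
H has a zero eigenvalue (singular; negative semidefinite but not definite), so H is neither positive definite, negative definite, nor indefinite. The second-order test alone is inconclusive -> degen.
(Indeed, f is constant along the null direction of H through x*, so x* is not a strict local extremum.)

degen


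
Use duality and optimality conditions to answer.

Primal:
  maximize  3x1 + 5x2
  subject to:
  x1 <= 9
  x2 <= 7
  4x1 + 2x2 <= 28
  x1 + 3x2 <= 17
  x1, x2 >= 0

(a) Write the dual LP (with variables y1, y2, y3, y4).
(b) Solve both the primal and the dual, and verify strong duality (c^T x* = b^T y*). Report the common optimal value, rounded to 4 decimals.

The standard primal-dual pair for 'max c^T x s.t. A x <= b, x >= 0' is:
  Dual:  min b^T y  s.t.  A^T y >= c,  y >= 0.

So the dual LP is:
  minimize  9y1 + 7y2 + 28y3 + 17y4
  subject to:
    y1 + 4y3 + y4 >= 3
    y2 + 2y3 + 3y4 >= 5
    y1, y2, y3, y4 >= 0

Solving the primal: x* = (5, 4).
  primal value c^T x* = 35.
Solving the dual: y* = (0, 0, 0.4, 1.4).
  dual value b^T y* = 35.
Strong duality: c^T x* = b^T y*. Confirmed.

35


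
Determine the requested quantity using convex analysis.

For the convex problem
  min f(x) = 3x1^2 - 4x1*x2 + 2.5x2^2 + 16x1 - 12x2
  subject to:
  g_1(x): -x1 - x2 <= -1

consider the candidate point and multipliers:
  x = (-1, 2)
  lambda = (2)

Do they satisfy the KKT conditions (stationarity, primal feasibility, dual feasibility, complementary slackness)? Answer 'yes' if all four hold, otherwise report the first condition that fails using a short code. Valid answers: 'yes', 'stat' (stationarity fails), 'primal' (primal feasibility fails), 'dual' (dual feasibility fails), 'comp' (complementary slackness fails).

Gradient of f: grad f(x) = Q x + c = (2, 2)
Constraint values g_i(x) = a_i^T x - b_i:
  g_1((-1, 2)) = 0
Stationarity residual: grad f(x) + sum_i lambda_i a_i = (0, 0)
  -> stationarity OK
Primal feasibility (all g_i <= 0): OK
Dual feasibility (all lambda_i >= 0): OK
Complementary slackness (lambda_i * g_i(x) = 0 for all i): OK

Verdict: yes, KKT holds.

yes


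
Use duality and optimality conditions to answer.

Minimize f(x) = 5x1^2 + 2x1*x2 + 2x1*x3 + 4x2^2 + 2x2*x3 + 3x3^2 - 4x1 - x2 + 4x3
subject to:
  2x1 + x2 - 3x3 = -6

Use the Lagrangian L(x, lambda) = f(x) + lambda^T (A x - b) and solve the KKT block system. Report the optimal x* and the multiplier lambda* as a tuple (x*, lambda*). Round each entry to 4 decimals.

Form the Lagrangian:
  L(x, lambda) = (1/2) x^T Q x + c^T x + lambda^T (A x - b)
Stationarity (grad_x L = 0): Q x + c + A^T lambda = 0.
Primal feasibility: A x = b.

This gives the KKT block system:
  [ Q   A^T ] [ x     ]   [-c ]
  [ A    0  ] [ lambda ] = [ b ]

Solving the linear system:
  x*      = (-0.4982, -0.5676, 1.4786)
  lambda* = (3.5801)
  f(x*)   = 14.9778

x* = (-0.4982, -0.5676, 1.4786), lambda* = (3.5801)


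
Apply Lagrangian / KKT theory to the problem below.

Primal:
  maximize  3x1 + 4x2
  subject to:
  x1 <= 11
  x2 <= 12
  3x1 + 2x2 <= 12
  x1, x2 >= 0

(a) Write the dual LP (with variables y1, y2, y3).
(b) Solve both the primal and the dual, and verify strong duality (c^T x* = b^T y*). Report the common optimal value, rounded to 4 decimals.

The standard primal-dual pair for 'max c^T x s.t. A x <= b, x >= 0' is:
  Dual:  min b^T y  s.t.  A^T y >= c,  y >= 0.

So the dual LP is:
  minimize  11y1 + 12y2 + 12y3
  subject to:
    y1 + 3y3 >= 3
    y2 + 2y3 >= 4
    y1, y2, y3 >= 0

Solving the primal: x* = (0, 6).
  primal value c^T x* = 24.
Solving the dual: y* = (0, 0, 2).
  dual value b^T y* = 24.
Strong duality: c^T x* = b^T y*. Confirmed.

24


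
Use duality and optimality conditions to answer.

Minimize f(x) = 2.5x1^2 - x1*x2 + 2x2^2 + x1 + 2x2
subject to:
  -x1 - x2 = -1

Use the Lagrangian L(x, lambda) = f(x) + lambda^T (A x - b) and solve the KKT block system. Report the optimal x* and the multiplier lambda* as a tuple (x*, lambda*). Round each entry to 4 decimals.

Form the Lagrangian:
  L(x, lambda) = (1/2) x^T Q x + c^T x + lambda^T (A x - b)
Stationarity (grad_x L = 0): Q x + c + A^T lambda = 0.
Primal feasibility: A x = b.

This gives the KKT block system:
  [ Q   A^T ] [ x     ]   [-c ]
  [ A    0  ] [ lambda ] = [ b ]

Solving the linear system:
  x*      = (0.5455, 0.4545)
  lambda* = (3.2727)
  f(x*)   = 2.3636

x* = (0.5455, 0.4545), lambda* = (3.2727)


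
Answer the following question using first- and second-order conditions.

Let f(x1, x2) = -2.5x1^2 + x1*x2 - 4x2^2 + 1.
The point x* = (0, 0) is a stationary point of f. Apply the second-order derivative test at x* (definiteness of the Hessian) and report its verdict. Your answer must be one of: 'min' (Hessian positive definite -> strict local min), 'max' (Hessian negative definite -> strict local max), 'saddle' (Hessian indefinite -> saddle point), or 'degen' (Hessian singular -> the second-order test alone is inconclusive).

Compute the Hessian H = grad^2 f:
  H = [[-5, 1], [1, -8]]
Verify stationarity: grad f(x*) = H x* + g = (0, 0).
Eigenvalues of H: -8.3028, -4.6972.
Both eigenvalues < 0, so H is negative definite -> x* is a strict local max.

max


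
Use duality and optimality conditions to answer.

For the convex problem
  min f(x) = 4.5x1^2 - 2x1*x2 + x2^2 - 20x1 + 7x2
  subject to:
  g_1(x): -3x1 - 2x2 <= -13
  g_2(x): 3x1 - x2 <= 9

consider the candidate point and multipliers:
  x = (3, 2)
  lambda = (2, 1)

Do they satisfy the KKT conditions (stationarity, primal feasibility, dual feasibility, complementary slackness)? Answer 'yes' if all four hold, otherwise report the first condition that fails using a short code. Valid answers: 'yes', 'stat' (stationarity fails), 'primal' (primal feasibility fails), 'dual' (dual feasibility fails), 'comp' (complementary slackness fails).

Gradient of f: grad f(x) = Q x + c = (3, 5)
Constraint values g_i(x) = a_i^T x - b_i:
  g_1((3, 2)) = 0
  g_2((3, 2)) = -2
Stationarity residual: grad f(x) + sum_i lambda_i a_i = (0, 0)
  -> stationarity OK
Primal feasibility (all g_i <= 0): OK
Dual feasibility (all lambda_i >= 0): OK
Complementary slackness (lambda_i * g_i(x) = 0 for all i): FAILS

Verdict: the first failing condition is complementary_slackness -> comp.

comp


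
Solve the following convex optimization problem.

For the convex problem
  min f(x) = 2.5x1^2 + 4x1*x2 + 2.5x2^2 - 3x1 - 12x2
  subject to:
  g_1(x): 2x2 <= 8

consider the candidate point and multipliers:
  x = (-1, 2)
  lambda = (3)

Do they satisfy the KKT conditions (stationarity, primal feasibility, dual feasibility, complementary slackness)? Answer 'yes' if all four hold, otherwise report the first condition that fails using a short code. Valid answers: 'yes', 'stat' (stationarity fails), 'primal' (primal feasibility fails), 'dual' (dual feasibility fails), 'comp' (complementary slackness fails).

Gradient of f: grad f(x) = Q x + c = (0, -6)
Constraint values g_i(x) = a_i^T x - b_i:
  g_1((-1, 2)) = -4
Stationarity residual: grad f(x) + sum_i lambda_i a_i = (0, 0)
  -> stationarity OK
Primal feasibility (all g_i <= 0): OK
Dual feasibility (all lambda_i >= 0): OK
Complementary slackness (lambda_i * g_i(x) = 0 for all i): FAILS

Verdict: the first failing condition is complementary_slackness -> comp.

comp


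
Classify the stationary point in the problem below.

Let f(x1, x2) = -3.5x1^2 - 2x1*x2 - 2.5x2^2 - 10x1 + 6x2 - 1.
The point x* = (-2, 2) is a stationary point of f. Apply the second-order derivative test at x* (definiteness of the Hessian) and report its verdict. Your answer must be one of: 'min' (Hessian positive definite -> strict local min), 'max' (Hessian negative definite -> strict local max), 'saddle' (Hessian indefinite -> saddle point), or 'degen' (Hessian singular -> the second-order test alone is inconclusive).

Compute the Hessian H = grad^2 f:
  H = [[-7, -2], [-2, -5]]
Verify stationarity: grad f(x*) = H x* + g = (0, 0).
Eigenvalues of H: -8.2361, -3.7639.
Both eigenvalues < 0, so H is negative definite -> x* is a strict local max.

max


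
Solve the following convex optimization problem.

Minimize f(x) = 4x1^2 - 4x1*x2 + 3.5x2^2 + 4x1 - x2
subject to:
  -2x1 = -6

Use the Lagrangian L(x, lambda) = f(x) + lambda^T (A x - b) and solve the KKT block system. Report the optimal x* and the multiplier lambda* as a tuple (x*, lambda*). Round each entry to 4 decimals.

Form the Lagrangian:
  L(x, lambda) = (1/2) x^T Q x + c^T x + lambda^T (A x - b)
Stationarity (grad_x L = 0): Q x + c + A^T lambda = 0.
Primal feasibility: A x = b.

This gives the KKT block system:
  [ Q   A^T ] [ x     ]   [-c ]
  [ A    0  ] [ lambda ] = [ b ]

Solving the linear system:
  x*      = (3, 1.8571)
  lambda* = (10.2857)
  f(x*)   = 35.9286

x* = (3, 1.8571), lambda* = (10.2857)


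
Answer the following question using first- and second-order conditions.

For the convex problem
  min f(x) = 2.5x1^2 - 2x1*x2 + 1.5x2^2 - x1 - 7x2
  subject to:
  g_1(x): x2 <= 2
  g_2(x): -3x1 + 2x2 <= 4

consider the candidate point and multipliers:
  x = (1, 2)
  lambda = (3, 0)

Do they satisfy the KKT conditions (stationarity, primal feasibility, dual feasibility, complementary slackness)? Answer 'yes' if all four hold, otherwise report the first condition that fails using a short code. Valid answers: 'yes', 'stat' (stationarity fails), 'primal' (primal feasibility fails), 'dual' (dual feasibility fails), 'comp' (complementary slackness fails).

Gradient of f: grad f(x) = Q x + c = (0, -3)
Constraint values g_i(x) = a_i^T x - b_i:
  g_1((1, 2)) = 0
  g_2((1, 2)) = -3
Stationarity residual: grad f(x) + sum_i lambda_i a_i = (0, 0)
  -> stationarity OK
Primal feasibility (all g_i <= 0): OK
Dual feasibility (all lambda_i >= 0): OK
Complementary slackness (lambda_i * g_i(x) = 0 for all i): OK

Verdict: yes, KKT holds.

yes


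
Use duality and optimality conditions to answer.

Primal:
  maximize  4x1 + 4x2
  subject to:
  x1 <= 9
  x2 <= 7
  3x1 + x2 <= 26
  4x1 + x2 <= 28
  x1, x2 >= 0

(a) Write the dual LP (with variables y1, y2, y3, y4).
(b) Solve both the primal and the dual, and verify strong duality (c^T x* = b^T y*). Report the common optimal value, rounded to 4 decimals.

The standard primal-dual pair for 'max c^T x s.t. A x <= b, x >= 0' is:
  Dual:  min b^T y  s.t.  A^T y >= c,  y >= 0.

So the dual LP is:
  minimize  9y1 + 7y2 + 26y3 + 28y4
  subject to:
    y1 + 3y3 + 4y4 >= 4
    y2 + y3 + y4 >= 4
    y1, y2, y3, y4 >= 0

Solving the primal: x* = (5.25, 7).
  primal value c^T x* = 49.
Solving the dual: y* = (0, 3, 0, 1).
  dual value b^T y* = 49.
Strong duality: c^T x* = b^T y*. Confirmed.

49


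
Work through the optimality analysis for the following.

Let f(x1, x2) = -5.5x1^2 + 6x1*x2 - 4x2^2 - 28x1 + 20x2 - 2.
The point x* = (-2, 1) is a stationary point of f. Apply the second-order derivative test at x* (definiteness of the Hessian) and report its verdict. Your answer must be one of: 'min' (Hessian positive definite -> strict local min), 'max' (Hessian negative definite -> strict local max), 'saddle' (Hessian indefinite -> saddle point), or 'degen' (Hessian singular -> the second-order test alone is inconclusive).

Compute the Hessian H = grad^2 f:
  H = [[-11, 6], [6, -8]]
Verify stationarity: grad f(x*) = H x* + g = (0, 0).
Eigenvalues of H: -15.6847, -3.3153.
Both eigenvalues < 0, so H is negative definite -> x* is a strict local max.

max


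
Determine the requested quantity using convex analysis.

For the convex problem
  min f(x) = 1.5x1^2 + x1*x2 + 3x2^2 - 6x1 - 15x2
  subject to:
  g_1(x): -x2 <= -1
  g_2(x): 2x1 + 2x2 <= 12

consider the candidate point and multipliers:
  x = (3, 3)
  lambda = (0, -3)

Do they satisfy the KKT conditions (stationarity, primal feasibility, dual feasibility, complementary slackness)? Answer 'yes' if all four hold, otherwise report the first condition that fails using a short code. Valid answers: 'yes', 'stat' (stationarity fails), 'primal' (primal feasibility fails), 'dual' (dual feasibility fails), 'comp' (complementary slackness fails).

Gradient of f: grad f(x) = Q x + c = (6, 6)
Constraint values g_i(x) = a_i^T x - b_i:
  g_1((3, 3)) = -2
  g_2((3, 3)) = 0
Stationarity residual: grad f(x) + sum_i lambda_i a_i = (0, 0)
  -> stationarity OK
Primal feasibility (all g_i <= 0): OK
Dual feasibility (all lambda_i >= 0): FAILS
Complementary slackness (lambda_i * g_i(x) = 0 for all i): OK

Verdict: the first failing condition is dual_feasibility -> dual.

dual


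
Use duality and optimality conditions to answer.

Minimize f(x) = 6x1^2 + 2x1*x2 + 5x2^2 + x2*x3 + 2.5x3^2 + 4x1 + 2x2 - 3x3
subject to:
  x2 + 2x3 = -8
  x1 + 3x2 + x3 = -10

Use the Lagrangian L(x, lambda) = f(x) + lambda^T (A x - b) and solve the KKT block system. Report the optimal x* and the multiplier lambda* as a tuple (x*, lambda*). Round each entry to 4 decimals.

Form the Lagrangian:
  L(x, lambda) = (1/2) x^T Q x + c^T x + lambda^T (A x - b)
Stationarity (grad_x L = 0): Q x + c + A^T lambda = 0.
Primal feasibility: A x = b.

This gives the KKT block system:
  [ Q   A^T ] [ x     ]   [-c ]
  [ A    0  ] [ lambda ] = [ b ]

Solving the linear system:
  x*      = (-0.4352, -2.2259, -2.887)
  lambda* = (6.9934, 5.6744)
  f(x*)   = 57.5797

x* = (-0.4352, -2.2259, -2.887), lambda* = (6.9934, 5.6744)


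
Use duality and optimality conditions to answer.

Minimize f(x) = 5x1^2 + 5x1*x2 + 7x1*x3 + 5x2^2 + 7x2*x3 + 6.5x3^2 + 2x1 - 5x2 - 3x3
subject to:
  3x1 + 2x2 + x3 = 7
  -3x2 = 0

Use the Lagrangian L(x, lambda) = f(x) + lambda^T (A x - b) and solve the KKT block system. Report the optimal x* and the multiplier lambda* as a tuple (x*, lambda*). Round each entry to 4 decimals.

Form the Lagrangian:
  L(x, lambda) = (1/2) x^T Q x + c^T x + lambda^T (A x - b)
Stationarity (grad_x L = 0): Q x + c + A^T lambda = 0.
Primal feasibility: A x = b.

This gives the KKT block system:
  [ Q   A^T ] [ x     ]   [-c ]
  [ A    0  ] [ lambda ] = [ b ]

Solving the linear system:
  x*      = (2.5059, 0, -0.5176)
  lambda* = (-7.8118, -3.9059)
  f(x*)   = 30.6235

x* = (2.5059, 0, -0.5176), lambda* = (-7.8118, -3.9059)


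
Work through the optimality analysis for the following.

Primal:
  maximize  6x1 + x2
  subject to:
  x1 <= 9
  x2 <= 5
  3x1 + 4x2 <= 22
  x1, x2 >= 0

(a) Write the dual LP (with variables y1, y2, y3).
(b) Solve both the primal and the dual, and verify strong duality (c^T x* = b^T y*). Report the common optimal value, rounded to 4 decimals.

The standard primal-dual pair for 'max c^T x s.t. A x <= b, x >= 0' is:
  Dual:  min b^T y  s.t.  A^T y >= c,  y >= 0.

So the dual LP is:
  minimize  9y1 + 5y2 + 22y3
  subject to:
    y1 + 3y3 >= 6
    y2 + 4y3 >= 1
    y1, y2, y3 >= 0

Solving the primal: x* = (7.3333, 0).
  primal value c^T x* = 44.
Solving the dual: y* = (0, 0, 2).
  dual value b^T y* = 44.
Strong duality: c^T x* = b^T y*. Confirmed.

44


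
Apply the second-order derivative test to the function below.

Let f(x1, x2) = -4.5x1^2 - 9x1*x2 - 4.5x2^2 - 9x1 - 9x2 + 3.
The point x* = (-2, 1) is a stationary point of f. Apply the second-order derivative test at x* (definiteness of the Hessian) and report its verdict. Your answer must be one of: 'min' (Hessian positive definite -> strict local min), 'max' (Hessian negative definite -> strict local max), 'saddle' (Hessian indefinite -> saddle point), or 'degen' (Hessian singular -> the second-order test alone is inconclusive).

Compute the Hessian H = grad^2 f:
  H = [[-9, -9], [-9, -9]]
Verify stationarity: grad f(x*) = H x* + g = (0, 0).
Eigenvalues of H: -18, 0.
H has a zero eigenvalue (singular; negative semidefinite but not definite), so H is neither positive definite, negative definite, nor indefinite. The second-order test alone is inconclusive -> degen.
(Indeed, f is constant along the null direction of H through x*, so x* is not a strict local extremum.)

degen


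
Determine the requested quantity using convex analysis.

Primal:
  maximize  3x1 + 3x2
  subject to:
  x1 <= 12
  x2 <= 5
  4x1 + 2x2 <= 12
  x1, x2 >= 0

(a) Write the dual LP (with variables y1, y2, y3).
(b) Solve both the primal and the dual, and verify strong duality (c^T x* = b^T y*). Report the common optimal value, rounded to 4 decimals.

The standard primal-dual pair for 'max c^T x s.t. A x <= b, x >= 0' is:
  Dual:  min b^T y  s.t.  A^T y >= c,  y >= 0.

So the dual LP is:
  minimize  12y1 + 5y2 + 12y3
  subject to:
    y1 + 4y3 >= 3
    y2 + 2y3 >= 3
    y1, y2, y3 >= 0

Solving the primal: x* = (0.5, 5).
  primal value c^T x* = 16.5.
Solving the dual: y* = (0, 1.5, 0.75).
  dual value b^T y* = 16.5.
Strong duality: c^T x* = b^T y*. Confirmed.

16.5
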